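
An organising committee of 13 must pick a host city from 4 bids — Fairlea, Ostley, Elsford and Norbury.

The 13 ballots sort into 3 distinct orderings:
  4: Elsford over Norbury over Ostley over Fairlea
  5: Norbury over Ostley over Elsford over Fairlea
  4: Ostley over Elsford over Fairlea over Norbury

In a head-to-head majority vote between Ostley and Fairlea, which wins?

Ostley

Ballots ranking Ostley above Fairlea: 4 + 5 + 4 = 13.
Ballots ranking Fairlea above Ostley: 13 − 13 = 0.
Ostley wins the head-to-head 13–0.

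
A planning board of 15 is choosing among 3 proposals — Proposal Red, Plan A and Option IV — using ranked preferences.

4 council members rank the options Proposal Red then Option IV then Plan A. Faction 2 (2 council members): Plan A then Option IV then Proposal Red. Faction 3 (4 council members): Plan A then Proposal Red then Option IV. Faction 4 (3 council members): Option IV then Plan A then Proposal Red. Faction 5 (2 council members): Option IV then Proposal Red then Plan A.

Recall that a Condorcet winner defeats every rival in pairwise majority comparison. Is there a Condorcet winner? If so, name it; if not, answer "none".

Head-to-head results (15 council members):
Proposal Red vs Plan A: Plan A, 9–6.
Proposal Red–Option IV: Proposal Red 8–7.
Plan A vs Option IV: Option IV wins 9–6.
Each option drops at least one matchup (Proposal Red loses to Plan A; Plan A loses to Option IV; Option IV loses to Proposal Red); the cycle Proposal Red → Option IV → Plan A → Proposal Red rules out a Condorcet winner.

none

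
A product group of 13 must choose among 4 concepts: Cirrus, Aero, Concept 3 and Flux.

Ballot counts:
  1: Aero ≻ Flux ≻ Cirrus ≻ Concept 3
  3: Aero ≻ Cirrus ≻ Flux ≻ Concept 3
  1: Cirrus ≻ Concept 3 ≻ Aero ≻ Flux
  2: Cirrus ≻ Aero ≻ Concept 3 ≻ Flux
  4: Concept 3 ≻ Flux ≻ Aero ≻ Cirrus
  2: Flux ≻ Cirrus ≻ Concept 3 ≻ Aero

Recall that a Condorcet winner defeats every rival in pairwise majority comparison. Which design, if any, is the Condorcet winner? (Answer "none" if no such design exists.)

none

Pairwise majorities:
Cirrus vs Aero: 5 to 8, Aero.
Cirrus vs Concept 3: 1+3+1+2+2 = 9 for Cirrus, 4 for Concept 3 — Cirrus by 9–4.
Cirrus vs Flux: 3+1+2 = 6 for Cirrus, 7 for Flux — Flux by 7–6.
Aero vs Concept 3: 1+3+2 = 6 for Aero, 7 for Concept 3 — Concept 3 by 7–6.
Aero vs Flux: Aero is ranked higher on 1+3+1+2 = 7 ballots, Flux on 6. Aero wins 7–6.
Concept 3 vs Flux: Concept 3, 7–6.
Each design drops at least one matchup (Cirrus loses to Aero; Aero loses to Concept 3; Concept 3 loses to Cirrus; Flux loses to Aero); the cycle Cirrus beats Concept 3 beats Aero beats Cirrus rules out a Condorcet winner.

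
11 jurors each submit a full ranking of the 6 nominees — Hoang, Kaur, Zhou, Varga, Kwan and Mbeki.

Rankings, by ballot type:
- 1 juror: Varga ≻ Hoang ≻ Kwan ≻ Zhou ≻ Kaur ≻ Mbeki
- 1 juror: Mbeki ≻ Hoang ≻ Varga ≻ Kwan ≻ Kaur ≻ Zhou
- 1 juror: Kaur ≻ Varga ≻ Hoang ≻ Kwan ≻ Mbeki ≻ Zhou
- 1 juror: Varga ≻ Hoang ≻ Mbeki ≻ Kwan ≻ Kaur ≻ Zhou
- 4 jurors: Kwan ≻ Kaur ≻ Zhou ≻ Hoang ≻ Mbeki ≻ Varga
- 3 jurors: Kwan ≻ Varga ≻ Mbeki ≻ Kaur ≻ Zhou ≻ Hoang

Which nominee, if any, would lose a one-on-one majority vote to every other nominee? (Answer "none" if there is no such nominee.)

none

Pairwise majorities:
Hoang vs Kaur: Kaur, 8–3.
Hoang vs Zhou: Hoang preferred on 1+1+1+1 = 4 ballots; Zhou wins 7–4.
Hoang vs Varga: Varga, 6–5.
Hoang vs Kwan: Hoang is ranked higher on 1+1+1+1 = 4 ballots, Kwan on 7. Kwan wins 7–4.
Hoang vs Mbeki: 7 to 4, Hoang.
Kaur–Zhou: Kaur 10–1.
Kaur vs Varga: Kaur preferred on 1+4 = 5 ballots; Varga wins 6–5.
Kaur vs Kwan: Kwan wins 10–1.
Kaur vs Mbeki: 6 to 5, Kaur.
Zhou vs Varga: Zhou is ranked higher on 4 ballots, Varga on 7. Varga wins 7–4.
Zhou vs Kwan: 0 to 11, Kwan.
Zhou vs Mbeki: Mbeki, 6–5.
Varga vs Kwan: 4 to 7, Kwan.
Varga vs Mbeki: 6 to 5, Varga.
Kwan vs Mbeki: 9 to 2, Kwan.
Each nominee has at least one pairwise win (Hoang beats Mbeki; Kaur beats Hoang; Zhou beats Hoang; Varga beats Hoang; Kwan beats Hoang; Mbeki beats Zhou) — no Condorcet loser.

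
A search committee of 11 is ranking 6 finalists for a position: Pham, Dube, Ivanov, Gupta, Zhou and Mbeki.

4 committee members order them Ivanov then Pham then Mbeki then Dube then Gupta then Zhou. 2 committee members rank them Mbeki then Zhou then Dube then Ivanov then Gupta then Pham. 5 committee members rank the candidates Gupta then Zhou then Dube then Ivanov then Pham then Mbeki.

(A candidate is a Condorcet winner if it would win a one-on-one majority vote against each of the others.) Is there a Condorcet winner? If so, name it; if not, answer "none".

Pairwise majorities:
Pham vs Dube: Dube wins 7–4.
Pham vs Ivanov: Pham is ranked higher on 0 ballots, Ivanov on 11. Ivanov wins 11–0.
Pham vs Gupta: Pham is ranked higher on 4 ballots, Gupta on 7. Gupta wins 7–4.
Pham vs Zhou: Pham preferred on 4 ballots; Zhou wins 7–4.
Pham vs Mbeki: Pham preferred on 4+5 = 9 ballots; Pham wins 9–2.
Dube vs Ivanov: Dube preferred on 2+5 = 7 ballots; Dube wins 7–4.
Dube vs Gupta: Dube, 6–5.
Dube vs Zhou: Dube is ranked higher on 4 ballots, Zhou on 7. Zhou wins 7–4.
Dube vs Mbeki: 5 for Dube, 6 for Mbeki — Mbeki by 6–5.
Ivanov vs Gupta: Ivanov preferred on 4+2 = 6 ballots; Ivanov wins 6–5.
Ivanov vs Zhou: Ivanov preferred on 4 ballots; Zhou wins 7–4.
Ivanov vs Mbeki: Ivanov is ranked higher on 4+5 = 9 ballots, Mbeki on 2. Ivanov wins 9–2.
Gupta vs Zhou: 4+5 = 9 for Gupta, 2 for Zhou — Gupta by 9–2.
Gupta–Mbeki: Mbeki 6–5.
Zhou vs Mbeki: Mbeki, 6–5.
No candidate is unbeaten: Pham loses to Dube; Dube loses to Zhou; Ivanov loses to Dube; Gupta loses to Dube; Zhou loses to Gupta; Mbeki loses to Pham. In particular Pham > Mbeki > Dube > Pham is a majority cycle — no Condorcet winner exists.

none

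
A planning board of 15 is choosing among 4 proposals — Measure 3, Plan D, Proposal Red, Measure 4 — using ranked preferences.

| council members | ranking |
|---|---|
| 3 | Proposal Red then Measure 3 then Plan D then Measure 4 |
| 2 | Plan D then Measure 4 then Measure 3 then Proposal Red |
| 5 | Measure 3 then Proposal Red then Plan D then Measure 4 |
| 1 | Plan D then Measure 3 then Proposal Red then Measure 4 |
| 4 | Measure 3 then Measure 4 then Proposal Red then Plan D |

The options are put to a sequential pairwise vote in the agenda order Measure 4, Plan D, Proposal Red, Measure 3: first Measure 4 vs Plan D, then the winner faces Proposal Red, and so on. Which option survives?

Round 1: Measure 4 vs Plan D — 4–11, Plan D advances.
Round 2: Plan D vs Proposal Red — 3–12, Proposal Red advances.
Round 3: Proposal Red vs Measure 3 — 3–12, Measure 3 advances.
Measure 3 survives the agenda.

Measure 3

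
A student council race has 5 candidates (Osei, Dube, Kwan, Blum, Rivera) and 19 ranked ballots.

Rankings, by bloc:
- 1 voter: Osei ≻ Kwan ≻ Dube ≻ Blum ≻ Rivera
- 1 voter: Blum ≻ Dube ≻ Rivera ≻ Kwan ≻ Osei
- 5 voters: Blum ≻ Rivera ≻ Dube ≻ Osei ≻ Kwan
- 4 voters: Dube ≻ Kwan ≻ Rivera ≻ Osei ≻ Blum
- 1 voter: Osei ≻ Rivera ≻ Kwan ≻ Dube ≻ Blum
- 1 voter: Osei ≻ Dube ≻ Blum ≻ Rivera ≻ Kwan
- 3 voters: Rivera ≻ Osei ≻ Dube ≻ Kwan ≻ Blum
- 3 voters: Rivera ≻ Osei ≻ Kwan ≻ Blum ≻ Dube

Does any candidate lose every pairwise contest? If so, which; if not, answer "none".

Pairwise majorities:
Osei vs Dube: 1+1+1+3+3 = 9 for Osei, 10 for Dube — Dube by 10–9.
Osei vs Kwan: Osei preferred on 1+5+1+1+3+3 = 14 ballots; Osei wins 14–5.
Osei vs Blum: Osei wins 13–6.
Osei vs Rivera: Rivera wins 16–3.
Dube vs Kwan: 1+5+4+1+3 = 14 for Dube, 5 for Kwan — Dube by 14–5.
Dube–Blum: Dube 10–9.
Dube vs Rivera: 1+1+4+1 = 7 for Dube, 12 for Rivera — Rivera by 12–7.
Kwan–Blum: Kwan 12–7.
Kwan vs Rivera: Kwan is ranked higher on 1+4 = 5 ballots, Rivera on 14. Rivera wins 14–5.
Blum vs Rivera: Blum is ranked higher on 1+1+5+1 = 8 ballots, Rivera on 11. Rivera wins 11–8.
Blum is beaten in every head-to-head and is the Condorcet loser.

Blum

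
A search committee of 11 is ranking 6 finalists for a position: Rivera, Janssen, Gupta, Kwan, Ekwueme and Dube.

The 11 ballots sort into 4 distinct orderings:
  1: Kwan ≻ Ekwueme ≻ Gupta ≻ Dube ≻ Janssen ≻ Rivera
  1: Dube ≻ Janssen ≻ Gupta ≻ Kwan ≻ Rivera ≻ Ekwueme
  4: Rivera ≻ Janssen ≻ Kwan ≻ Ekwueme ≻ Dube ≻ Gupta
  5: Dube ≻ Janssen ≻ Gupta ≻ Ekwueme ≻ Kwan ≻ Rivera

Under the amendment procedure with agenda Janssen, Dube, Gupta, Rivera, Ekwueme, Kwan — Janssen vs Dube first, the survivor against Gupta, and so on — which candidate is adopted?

Round 1: Janssen vs Dube — 4–7, Dube advances.
Round 2: Dube vs Gupta — 10–1, Dube advances.
Round 3: Dube vs Rivera — 7–4, Dube advances.
Round 4: Dube vs Ekwueme — 6–5, Dube advances.
Round 5: Dube vs Kwan — 6–5, Dube advances.
The agenda winner is Dube.

Dube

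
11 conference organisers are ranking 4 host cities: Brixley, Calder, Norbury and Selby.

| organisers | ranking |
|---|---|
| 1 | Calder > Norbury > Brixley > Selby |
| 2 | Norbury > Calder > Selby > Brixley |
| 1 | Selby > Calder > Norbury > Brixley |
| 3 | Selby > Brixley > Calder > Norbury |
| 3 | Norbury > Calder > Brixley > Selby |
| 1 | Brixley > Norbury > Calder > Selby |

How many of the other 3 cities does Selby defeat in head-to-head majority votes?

Selby against each rival (11 organisers):
Selby–Brixley: Selby 6–5.
Selby vs Calder: 4 to 7, Calder.
Selby vs Norbury: 4 to 7, Norbury.
Selby beats Brixley; loses to Calder, Norbury — 1 pairwise win.

1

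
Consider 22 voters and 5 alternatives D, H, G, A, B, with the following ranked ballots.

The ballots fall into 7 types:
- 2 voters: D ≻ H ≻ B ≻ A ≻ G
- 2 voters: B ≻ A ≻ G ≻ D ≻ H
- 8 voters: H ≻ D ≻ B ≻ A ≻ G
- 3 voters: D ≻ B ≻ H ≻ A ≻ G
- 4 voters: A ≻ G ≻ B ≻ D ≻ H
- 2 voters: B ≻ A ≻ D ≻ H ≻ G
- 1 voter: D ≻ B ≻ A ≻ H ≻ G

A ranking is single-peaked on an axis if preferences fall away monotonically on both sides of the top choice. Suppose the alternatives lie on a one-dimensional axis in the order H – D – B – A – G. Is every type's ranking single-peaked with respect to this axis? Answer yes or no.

yes

Axis positions: H=1, D=2, B=3, A=4, G=5.
Type 1 (peak D at position 2): ranking walks positions 2-1-3-4-5, expanding outward from the peak — single-peaked.
Type 2 (peak B at position 3): ranking walks positions 3-4-5-2-1, expanding outward from the peak — single-peaked.
Type 3 (peak H at position 1): ranking walks positions 1-2-3-4-5, expanding outward from the peak — single-peaked.
Type 4 (peak D at position 2): ranking walks positions 2-3-1-4-5, expanding outward from the peak — single-peaked.
Type 5 (peak A at position 4): ranking walks positions 4-5-3-2-1, expanding outward from the peak — single-peaked.
Type 6 (peak B at position 3): ranking walks positions 3-4-2-1-5, expanding outward from the peak — single-peaked.
Type 7 (peak D at position 2): ranking walks positions 2-3-4-1-5, expanding outward from the peak — single-peaked.
Every ranking is single-peaked on this axis.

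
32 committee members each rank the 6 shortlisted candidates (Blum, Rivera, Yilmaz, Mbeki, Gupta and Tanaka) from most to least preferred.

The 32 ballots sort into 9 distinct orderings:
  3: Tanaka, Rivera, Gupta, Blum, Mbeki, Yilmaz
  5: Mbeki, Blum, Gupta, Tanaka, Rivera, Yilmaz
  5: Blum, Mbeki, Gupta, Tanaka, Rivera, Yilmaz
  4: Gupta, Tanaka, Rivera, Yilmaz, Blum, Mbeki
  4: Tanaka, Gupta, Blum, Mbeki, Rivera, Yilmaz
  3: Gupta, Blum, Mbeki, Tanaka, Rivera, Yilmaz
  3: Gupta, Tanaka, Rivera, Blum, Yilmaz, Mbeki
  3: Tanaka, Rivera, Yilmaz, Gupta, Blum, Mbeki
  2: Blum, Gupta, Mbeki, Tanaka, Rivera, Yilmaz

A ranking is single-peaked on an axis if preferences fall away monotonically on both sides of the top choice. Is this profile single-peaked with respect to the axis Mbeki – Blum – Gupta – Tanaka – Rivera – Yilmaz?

Axis positions: Mbeki=1, Blum=2, Gupta=3, Tanaka=4, Rivera=5, Yilmaz=6.
Ballot type 1 (peak Tanaka at position 4): ranking walks positions 4-5-3-2-1-6, expanding outward from the peak — single-peaked.
Ballot type 2 (peak Mbeki at position 1): ranking walks positions 1-2-3-4-5-6, expanding outward from the peak — single-peaked.
Ballot type 3 (peak Blum at position 2): ranking walks positions 2-1-3-4-5-6, expanding outward from the peak — single-peaked.
Ballot type 4 (peak Gupta at position 3): ranking walks positions 3-4-5-6-2-1, expanding outward from the peak — single-peaked.
Ballot type 5 (peak Tanaka at position 4): ranking walks positions 4-3-2-1-5-6, expanding outward from the peak — single-peaked.
Ballot type 6 (peak Gupta at position 3): ranking walks positions 3-2-1-4-5-6, expanding outward from the peak — single-peaked.
Ballot type 7 (peak Gupta at position 3): ranking walks positions 3-4-5-2-6-1, expanding outward from the peak — single-peaked.
Ballot type 8 (peak Tanaka at position 4): ranking walks positions 4-5-6-3-2-1, expanding outward from the peak — single-peaked.
Ballot type 9 (peak Blum at position 2): ranking walks positions 2-3-1-4-5-6, expanding outward from the peak — single-peaked.
Every ranking is single-peaked on this axis.

yes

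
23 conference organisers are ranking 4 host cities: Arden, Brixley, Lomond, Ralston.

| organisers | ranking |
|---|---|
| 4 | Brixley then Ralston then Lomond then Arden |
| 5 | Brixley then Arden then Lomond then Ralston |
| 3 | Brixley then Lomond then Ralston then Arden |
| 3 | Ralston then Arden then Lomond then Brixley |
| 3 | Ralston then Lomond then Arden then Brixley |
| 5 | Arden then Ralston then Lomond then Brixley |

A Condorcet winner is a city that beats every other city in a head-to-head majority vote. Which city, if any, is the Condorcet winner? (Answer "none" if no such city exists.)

Brixley

Head-to-head results (23 organisers):
Arden vs Brixley: 3+3+5 = 11 for Arden, 12 for Brixley — Brixley by 12–11.
Arden vs Lomond: Arden preferred on 5+3+5 = 13 ballots; Arden wins 13–10.
Arden vs Ralston: 10 to 13, Ralston.
Brixley vs Lomond: 12 to 11, Brixley.
Brixley vs Ralston: Brixley preferred on 4+5+3 = 12 ballots; Brixley wins 12–11.
Lomond vs Ralston: 8 to 15, Ralston.
Brixley wins every pairwise contest, so Brixley is the Condorcet winner.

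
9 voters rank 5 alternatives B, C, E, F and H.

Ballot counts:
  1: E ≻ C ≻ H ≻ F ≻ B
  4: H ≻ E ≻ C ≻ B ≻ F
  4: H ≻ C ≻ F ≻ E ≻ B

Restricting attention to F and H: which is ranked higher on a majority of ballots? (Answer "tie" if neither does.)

No ballot ranks F above H: 0.
Ballots ranking H above F: 9 − 0 = 9.
H wins the head-to-head 9–0.

H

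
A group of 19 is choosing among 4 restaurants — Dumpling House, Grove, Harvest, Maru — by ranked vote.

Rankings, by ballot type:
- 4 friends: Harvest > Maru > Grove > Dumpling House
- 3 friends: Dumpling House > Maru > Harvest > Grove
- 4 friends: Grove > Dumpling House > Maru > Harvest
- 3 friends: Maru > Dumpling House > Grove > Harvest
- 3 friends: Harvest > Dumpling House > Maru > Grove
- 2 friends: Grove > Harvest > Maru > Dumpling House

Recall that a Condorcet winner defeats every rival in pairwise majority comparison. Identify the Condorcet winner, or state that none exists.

Check each pair by majority over 19 ballots:
Dumpling House vs Grove: Dumpling House preferred on 3+3+3 = 9 ballots; Grove wins 10–9.
Dumpling House vs Harvest: Dumpling House is ranked higher on 3+4+3 = 10 ballots, Harvest on 9. Dumpling House wins 10–9.
Dumpling House vs Maru: Dumpling House, 10–9.
Grove vs Harvest: Harvest wins 10–9.
Grove–Maru: Maru 13–6.
Harvest vs Maru: Harvest preferred on 4+3+2 = 9 ballots; Maru wins 10–9.
Every restaurant loses at least once (Dumpling House loses to Grove; Grove loses to Harvest; Harvest loses to Dumpling House; Maru loses to Dumpling House). The majority relation contains the cycle Dumpling House beats Harvest beats Grove beats Dumpling House, so there is no Condorcet winner.

none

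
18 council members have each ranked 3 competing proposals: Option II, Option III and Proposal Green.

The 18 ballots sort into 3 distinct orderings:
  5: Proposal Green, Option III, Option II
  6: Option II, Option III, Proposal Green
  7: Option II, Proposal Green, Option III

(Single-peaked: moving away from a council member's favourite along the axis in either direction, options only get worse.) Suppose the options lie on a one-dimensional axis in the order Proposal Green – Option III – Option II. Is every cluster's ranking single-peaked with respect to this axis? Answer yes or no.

no

Axis positions: Proposal Green=1, Option III=2, Option II=3.
Cluster 1 (peak Proposal Green at position 1): ranking walks positions 1-2-3, expanding outward from the peak — single-peaked.
Cluster 2 (peak Option II at position 3): ranking walks positions 3-2-1, expanding outward from the peak — single-peaked.
Cluster 3: ranking walks positions 3-1-2; Proposal Green is ranked above Option III even though Option III lies between Proposal Green and the peak Option II on the axis — preferences dip and rise again. Not single-peaked.
Cluster 3 violates single-peakedness, so the profile is not single-peaked on this axis.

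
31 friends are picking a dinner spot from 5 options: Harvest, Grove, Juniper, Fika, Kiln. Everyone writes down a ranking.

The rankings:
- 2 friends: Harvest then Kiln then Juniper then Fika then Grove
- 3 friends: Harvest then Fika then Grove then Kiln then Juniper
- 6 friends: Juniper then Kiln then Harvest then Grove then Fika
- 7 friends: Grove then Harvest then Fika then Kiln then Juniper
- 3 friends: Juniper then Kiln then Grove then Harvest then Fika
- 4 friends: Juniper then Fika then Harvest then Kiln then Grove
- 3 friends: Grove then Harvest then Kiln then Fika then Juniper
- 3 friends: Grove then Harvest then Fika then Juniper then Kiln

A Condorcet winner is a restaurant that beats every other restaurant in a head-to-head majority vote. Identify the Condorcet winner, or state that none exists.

Head-to-head results (31 friends):
Harvest–Grove: Grove 16–15.
Harvest vs Juniper: Harvest, 18–13.
Harvest vs Fika: Harvest wins 27–4.
Harvest–Kiln: Harvest 22–9.
Grove–Juniper: Grove 16–15.
Grove–Fika: Grove 22–9.
Grove–Kiln: Grove 16–15.
Juniper vs Fika: Fika, 16–15.
Juniper vs Kiln: Juniper, 16–15.
Fika vs Kiln: Fika, 17–14.
Only Grove has no losses; Grove is the Condorcet winner.

Grove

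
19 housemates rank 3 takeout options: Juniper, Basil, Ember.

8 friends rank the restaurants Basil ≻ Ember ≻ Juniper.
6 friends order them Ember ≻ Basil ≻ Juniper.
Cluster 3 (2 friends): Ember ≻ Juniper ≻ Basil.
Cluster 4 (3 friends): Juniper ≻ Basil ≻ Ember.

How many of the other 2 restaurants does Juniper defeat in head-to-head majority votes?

0

Juniper against each rival (19 friends):
Juniper–Basil: Basil 14–5.
Juniper vs Ember: Ember, 16–3.
Juniper beats no one; loses to Basil, Ember — 0 pairwise wins.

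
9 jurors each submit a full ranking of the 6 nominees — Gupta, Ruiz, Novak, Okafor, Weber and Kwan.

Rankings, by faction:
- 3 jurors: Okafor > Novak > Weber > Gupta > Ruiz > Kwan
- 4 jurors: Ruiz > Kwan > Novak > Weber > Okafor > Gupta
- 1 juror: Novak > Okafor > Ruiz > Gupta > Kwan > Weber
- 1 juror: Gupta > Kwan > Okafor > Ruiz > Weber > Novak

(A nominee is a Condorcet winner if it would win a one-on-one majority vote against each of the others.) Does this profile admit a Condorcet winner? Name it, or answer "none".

none

Head-to-head results (9 jurors):
Gupta vs Ruiz: Gupta is ranked higher on 3+1 = 4 ballots, Ruiz on 5. Ruiz wins 5–4.
Gupta vs Novak: Gupta is ranked higher on 1 ballot, Novak on 8. Novak wins 8–1.
Gupta vs Okafor: Gupta is ranked higher on 1 ballot, Okafor on 8. Okafor wins 8–1.
Gupta vs Weber: Gupta is ranked higher on 1+1 = 2 ballots, Weber on 7. Weber wins 7–2.
Gupta vs Kwan: 3+1+1 = 5 for Gupta, 4 for Kwan — Gupta by 5–4.
Ruiz vs Novak: Ruiz preferred on 4+1 = 5 ballots; Ruiz wins 5–4.
Ruiz vs Okafor: 4 for Ruiz, 5 for Okafor — Okafor by 5–4.
Ruiz vs Weber: Ruiz preferred on 4+1+1 = 6 ballots; Ruiz wins 6–3.
Ruiz vs Kwan: Ruiz preferred on 3+4+1 = 8 ballots; Ruiz wins 8–1.
Novak vs Okafor: Novak is ranked higher on 4+1 = 5 ballots, Okafor on 4. Novak wins 5–4.
Novak vs Weber: 8 to 1, Novak.
Novak vs Kwan: Novak is ranked higher on 3+1 = 4 ballots, Kwan on 5. Kwan wins 5–4.
Okafor vs Weber: 3+1+1 = 5 for Okafor, 4 for Weber — Okafor by 5–4.
Okafor vs Kwan: 3+1 = 4 for Okafor, 5 for Kwan — Kwan by 5–4.
Weber vs Kwan: 3 to 6, Kwan.
Each nominee drops at least one matchup (Gupta loses to Ruiz; Ruiz loses to Okafor; Novak loses to Ruiz; Okafor loses to Novak; Weber loses to Ruiz; Kwan loses to Gupta); the cycle Gupta → Kwan → Novak → Gupta rules out a Condorcet winner.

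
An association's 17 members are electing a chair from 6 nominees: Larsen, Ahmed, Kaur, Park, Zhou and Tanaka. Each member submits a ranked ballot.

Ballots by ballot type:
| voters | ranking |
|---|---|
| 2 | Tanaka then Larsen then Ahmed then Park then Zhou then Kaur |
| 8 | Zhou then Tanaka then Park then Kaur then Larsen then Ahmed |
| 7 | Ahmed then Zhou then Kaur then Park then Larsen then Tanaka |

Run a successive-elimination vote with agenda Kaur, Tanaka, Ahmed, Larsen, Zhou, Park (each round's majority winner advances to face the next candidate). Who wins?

Zhou

Round 1: Kaur vs Tanaka — 7–10, Tanaka advances.
Round 2: Tanaka vs Ahmed — 10–7, Tanaka advances.
Round 3: Tanaka vs Larsen — 10–7, Tanaka advances.
Round 4: Tanaka vs Zhou — 2–15, Zhou advances.
Round 5: Zhou vs Park — 15–2, Zhou advances.
Zhou survives the agenda.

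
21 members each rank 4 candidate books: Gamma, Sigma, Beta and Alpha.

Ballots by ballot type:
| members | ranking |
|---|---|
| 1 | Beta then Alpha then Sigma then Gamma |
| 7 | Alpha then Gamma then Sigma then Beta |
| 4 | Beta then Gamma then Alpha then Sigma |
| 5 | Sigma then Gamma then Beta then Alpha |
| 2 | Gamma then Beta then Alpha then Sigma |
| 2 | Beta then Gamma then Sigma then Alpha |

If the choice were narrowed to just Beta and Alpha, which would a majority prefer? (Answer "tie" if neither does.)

Ballots ranking Beta above Alpha: 1 + 4 + 5 + 2 + 2 = 14.
Ballots ranking Alpha above Beta: 21 − 14 = 7.
Beta wins the head-to-head 14–7.

Beta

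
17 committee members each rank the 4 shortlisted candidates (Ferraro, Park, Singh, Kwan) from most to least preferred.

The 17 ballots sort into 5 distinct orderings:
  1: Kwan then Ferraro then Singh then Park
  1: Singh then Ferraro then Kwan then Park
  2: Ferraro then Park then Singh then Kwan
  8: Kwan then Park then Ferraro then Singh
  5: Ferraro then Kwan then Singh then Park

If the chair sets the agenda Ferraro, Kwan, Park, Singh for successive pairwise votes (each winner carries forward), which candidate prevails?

Round 1: Ferraro vs Kwan — 8–9, Kwan advances.
Round 2: Kwan vs Park — 15–2, Kwan advances.
Round 3: Kwan vs Singh — 14–3, Kwan advances.
Kwan survives the agenda.

Kwan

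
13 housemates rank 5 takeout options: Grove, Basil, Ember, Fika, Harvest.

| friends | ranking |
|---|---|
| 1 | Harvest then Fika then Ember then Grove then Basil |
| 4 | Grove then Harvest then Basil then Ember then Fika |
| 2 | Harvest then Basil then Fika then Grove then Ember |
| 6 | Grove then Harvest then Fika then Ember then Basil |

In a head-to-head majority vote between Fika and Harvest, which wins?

Harvest

No ballot ranks Fika above Harvest: 0.
Ballots ranking Harvest above Fika: 13 − 0 = 13.
Harvest wins the head-to-head 13–0.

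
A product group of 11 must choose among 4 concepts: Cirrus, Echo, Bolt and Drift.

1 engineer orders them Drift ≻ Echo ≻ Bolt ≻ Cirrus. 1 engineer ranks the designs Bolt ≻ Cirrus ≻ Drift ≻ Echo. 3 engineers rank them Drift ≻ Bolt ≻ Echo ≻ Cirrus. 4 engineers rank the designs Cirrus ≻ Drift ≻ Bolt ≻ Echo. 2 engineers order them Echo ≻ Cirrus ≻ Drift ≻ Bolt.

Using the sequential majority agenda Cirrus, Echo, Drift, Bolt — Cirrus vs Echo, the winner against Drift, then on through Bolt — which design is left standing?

Round 1: Cirrus vs Echo — 5–6, Echo advances.
Round 2: Echo vs Drift — 2–9, Drift advances.
Round 3: Drift vs Bolt — 10–1, Drift advances.
Drift survives the agenda.

Drift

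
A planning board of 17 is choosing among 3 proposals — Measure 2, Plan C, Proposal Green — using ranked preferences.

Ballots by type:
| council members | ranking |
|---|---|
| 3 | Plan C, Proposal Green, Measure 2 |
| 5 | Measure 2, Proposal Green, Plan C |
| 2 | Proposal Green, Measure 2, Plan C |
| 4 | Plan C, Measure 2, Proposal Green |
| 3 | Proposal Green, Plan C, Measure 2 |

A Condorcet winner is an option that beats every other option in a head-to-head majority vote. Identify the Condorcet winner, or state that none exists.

none

Head-to-head results (17 council members):
Measure 2 vs Plan C: Plan C wins 10–7.
Measure 2 vs Proposal Green: Measure 2 wins 9–8.
Plan C vs Proposal Green: Plan C preferred on 3+4 = 7 ballots; Proposal Green wins 10–7.
No option is unbeaten: Measure 2 loses to Plan C; Plan C loses to Proposal Green; Proposal Green loses to Measure 2. In particular Measure 2 beats Proposal Green beats Plan C beats Measure 2 is a majority cycle — no Condorcet winner exists.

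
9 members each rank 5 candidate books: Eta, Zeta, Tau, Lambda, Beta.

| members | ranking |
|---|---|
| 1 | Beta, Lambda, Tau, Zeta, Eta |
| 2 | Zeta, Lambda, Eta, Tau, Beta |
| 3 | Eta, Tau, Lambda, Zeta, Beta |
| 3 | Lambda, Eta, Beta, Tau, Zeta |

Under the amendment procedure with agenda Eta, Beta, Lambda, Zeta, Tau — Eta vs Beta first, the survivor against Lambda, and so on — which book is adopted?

Lambda

Round 1: Eta vs Beta — 8–1, Eta advances.
Round 2: Eta vs Lambda — 3–6, Lambda advances.
Round 3: Lambda vs Zeta — 7–2, Lambda advances.
Round 4: Lambda vs Tau — 6–3, Lambda advances.
The agenda winner is Lambda.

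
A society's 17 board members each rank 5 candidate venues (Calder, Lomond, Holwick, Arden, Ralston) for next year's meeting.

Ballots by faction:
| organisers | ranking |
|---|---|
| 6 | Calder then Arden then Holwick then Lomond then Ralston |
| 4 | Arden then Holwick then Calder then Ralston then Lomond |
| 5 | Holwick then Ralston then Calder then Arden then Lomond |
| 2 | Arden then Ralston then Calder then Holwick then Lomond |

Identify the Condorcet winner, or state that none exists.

none

Check each pair by majority over 17 ballots:
Calder vs Lomond: Calder preferred on 6+4+5+2 = 17 ballots; Calder wins 17–0.
Calder vs Holwick: Holwick, 9–8.
Calder vs Arden: Calder is ranked higher on 6+5 = 11 ballots, Arden on 6. Calder wins 11–6.
Calder vs Ralston: Calder, 10–7.
Lomond vs Holwick: 0 to 17, Holwick.
Lomond–Arden: Arden 17–0.
Lomond vs Ralston: Lomond preferred on 6 ballots; Ralston wins 11–6.
Holwick vs Arden: Arden wins 12–5.
Holwick–Ralston: Holwick 15–2.
Arden vs Ralston: 6+4+2 = 12 for Arden, 5 for Ralston — Arden by 12–5.
No city is unbeaten: Calder loses to Holwick; Lomond loses to Calder; Holwick loses to Arden; Arden loses to Calder; Ralston loses to Calder. In particular Calder beats Arden beats Holwick beats Calder is a majority cycle — no Condorcet winner exists.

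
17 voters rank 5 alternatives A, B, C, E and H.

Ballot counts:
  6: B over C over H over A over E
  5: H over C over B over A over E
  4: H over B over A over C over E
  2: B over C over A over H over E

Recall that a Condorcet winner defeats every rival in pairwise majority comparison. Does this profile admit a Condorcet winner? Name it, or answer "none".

H

Pairwise majorities:
A vs B: A is ranked higher on 0 ballots, B on 17. B wins 17–0.
A vs C: 4 for A, 13 for C — C by 13–4.
A vs E: 6+5+4+2 = 17 for A, 0 for E — A by 17–0.
A vs H: A preferred on 2 ballots; H wins 15–2.
B vs C: B preferred on 6+4+2 = 12 ballots; B wins 12–5.
B vs E: B is ranked higher on 6+5+4+2 = 17 ballots, E on 0. B wins 17–0.
B vs H: 8 to 9, H.
C vs E: 6+5+4+2 = 17 for C, 0 for E — C by 17–0.
C vs H: C preferred on 6+2 = 8 ballots; H wins 9–8.
E vs H: E is ranked higher on 0 ballots, H on 17. H wins 17–0.
Only H has no losses; H is the Condorcet winner.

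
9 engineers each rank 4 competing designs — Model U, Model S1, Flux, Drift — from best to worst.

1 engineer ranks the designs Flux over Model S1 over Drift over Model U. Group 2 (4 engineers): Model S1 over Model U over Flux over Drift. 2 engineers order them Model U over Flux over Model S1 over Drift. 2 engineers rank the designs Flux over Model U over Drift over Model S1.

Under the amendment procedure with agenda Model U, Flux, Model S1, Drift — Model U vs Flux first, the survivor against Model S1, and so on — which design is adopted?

Round 1: Model U vs Flux — 6–3, Model U advances.
Round 2: Model U vs Model S1 — 4–5, Model S1 advances.
Round 3: Model S1 vs Drift — 7–2, Model S1 advances.
The agenda winner is Model S1.

Model S1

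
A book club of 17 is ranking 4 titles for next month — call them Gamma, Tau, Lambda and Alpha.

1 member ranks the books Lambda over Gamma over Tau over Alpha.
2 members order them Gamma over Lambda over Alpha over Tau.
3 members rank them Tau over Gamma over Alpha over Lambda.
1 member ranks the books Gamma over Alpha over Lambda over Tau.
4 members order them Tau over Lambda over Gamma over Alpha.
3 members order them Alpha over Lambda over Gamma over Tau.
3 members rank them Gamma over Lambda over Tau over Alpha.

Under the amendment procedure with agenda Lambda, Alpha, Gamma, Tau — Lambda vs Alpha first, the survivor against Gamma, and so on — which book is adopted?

Round 1: Lambda vs Alpha — 10–7, Lambda advances.
Round 2: Lambda vs Gamma — 8–9, Gamma advances.
Round 3: Gamma vs Tau — 10–7, Gamma advances.
Gamma survives the agenda.

Gamma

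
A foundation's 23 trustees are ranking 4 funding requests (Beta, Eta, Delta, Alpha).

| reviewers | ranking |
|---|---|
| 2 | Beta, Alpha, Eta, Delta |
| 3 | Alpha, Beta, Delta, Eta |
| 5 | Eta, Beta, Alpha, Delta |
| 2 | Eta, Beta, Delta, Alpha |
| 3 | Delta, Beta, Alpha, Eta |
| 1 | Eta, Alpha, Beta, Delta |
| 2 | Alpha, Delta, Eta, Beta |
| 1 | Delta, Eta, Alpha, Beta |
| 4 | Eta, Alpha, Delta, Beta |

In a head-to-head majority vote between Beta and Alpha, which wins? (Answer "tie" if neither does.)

Beta

Ballots ranking Beta above Alpha: 2 + 5 + 2 + 3 = 12.
Ballots ranking Alpha above Beta: 23 − 12 = 11.
Beta wins the head-to-head 12–11.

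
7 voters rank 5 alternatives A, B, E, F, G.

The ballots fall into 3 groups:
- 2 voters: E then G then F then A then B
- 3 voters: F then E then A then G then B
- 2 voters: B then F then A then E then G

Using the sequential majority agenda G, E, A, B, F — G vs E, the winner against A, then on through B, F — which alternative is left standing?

F

Round 1: G vs E — 0–7, E advances.
Round 2: E vs A — 5–2, E advances.
Round 3: E vs B — 5–2, E advances.
Round 4: E vs F — 2–5, F advances.
The agenda winner is F.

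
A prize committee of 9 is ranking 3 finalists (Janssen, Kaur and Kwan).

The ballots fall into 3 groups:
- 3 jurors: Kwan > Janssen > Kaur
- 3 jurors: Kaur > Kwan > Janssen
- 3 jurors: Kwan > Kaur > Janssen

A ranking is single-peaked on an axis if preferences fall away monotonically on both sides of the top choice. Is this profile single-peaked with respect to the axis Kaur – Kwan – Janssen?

Axis positions: Kaur=1, Kwan=2, Janssen=3.
Group 1 (peak Kwan at position 2): ranking walks positions 2-3-1, expanding outward from the peak — single-peaked.
Group 2 (peak Kaur at position 1): ranking walks positions 1-2-3, expanding outward from the peak — single-peaked.
Group 3 (peak Kwan at position 2): ranking walks positions 2-1-3, expanding outward from the peak — single-peaked.
Every ranking is single-peaked on this axis.

yes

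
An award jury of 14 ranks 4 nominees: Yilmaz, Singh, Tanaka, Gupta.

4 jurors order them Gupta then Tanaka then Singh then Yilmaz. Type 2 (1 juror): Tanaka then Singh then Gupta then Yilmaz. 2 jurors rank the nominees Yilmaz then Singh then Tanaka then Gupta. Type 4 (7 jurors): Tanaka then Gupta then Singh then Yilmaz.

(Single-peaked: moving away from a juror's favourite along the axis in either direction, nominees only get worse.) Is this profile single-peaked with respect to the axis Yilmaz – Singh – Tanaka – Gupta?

yes

Axis positions: Yilmaz=1, Singh=2, Tanaka=3, Gupta=4.
Type 1 (peak Gupta at position 4): ranking walks positions 4-3-2-1, expanding outward from the peak — single-peaked.
Type 2 (peak Tanaka at position 3): ranking walks positions 3-2-4-1, expanding outward from the peak — single-peaked.
Type 3 (peak Yilmaz at position 1): ranking walks positions 1-2-3-4, expanding outward from the peak — single-peaked.
Type 4 (peak Tanaka at position 3): ranking walks positions 3-4-2-1, expanding outward from the peak — single-peaked.
Every ranking is single-peaked on this axis.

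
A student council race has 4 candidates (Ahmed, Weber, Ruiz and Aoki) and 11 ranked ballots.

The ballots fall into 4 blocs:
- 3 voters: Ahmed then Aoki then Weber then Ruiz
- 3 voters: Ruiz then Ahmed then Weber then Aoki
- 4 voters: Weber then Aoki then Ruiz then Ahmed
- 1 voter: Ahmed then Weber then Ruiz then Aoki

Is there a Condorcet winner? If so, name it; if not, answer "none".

Pairwise majorities:
Ahmed vs Weber: Ahmed wins 7–4.
Ahmed vs Ruiz: Ahmed preferred on 3+1 = 4 ballots; Ruiz wins 7–4.
Ahmed–Aoki: Ahmed 7–4.
Weber vs Ruiz: 8 to 3, Weber.
Weber vs Aoki: 8 to 3, Weber.
Ruiz vs Aoki: Ruiz is ranked higher on 3+1 = 4 ballots, Aoki on 7. Aoki wins 7–4.
Each candidate drops at least one matchup (Ahmed loses to Ruiz; Weber loses to Ahmed; Ruiz loses to Weber; Aoki loses to Ahmed); the cycle Ahmed > Weber > Ruiz > Ahmed rules out a Condorcet winner.

none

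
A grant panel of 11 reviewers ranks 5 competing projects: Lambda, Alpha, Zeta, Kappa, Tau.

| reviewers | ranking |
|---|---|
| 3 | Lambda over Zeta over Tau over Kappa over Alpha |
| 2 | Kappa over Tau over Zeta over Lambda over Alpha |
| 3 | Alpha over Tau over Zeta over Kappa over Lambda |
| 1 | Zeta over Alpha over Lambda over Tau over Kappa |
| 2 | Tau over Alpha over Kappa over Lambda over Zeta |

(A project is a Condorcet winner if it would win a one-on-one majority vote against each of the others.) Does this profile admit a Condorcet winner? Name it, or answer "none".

Tau

Pairwise majorities:
Lambda vs Alpha: Alpha wins 6–5.
Lambda–Zeta: Zeta 6–5.
Lambda vs Kappa: Kappa, 7–4.
Lambda vs Tau: Tau, 7–4.
Alpha vs Zeta: Zeta wins 6–5.
Alpha vs Kappa: Alpha wins 6–5.
Alpha–Tau: Tau 7–4.
Zeta vs Kappa: Zeta, 7–4.
Zeta vs Tau: Tau, 7–4.
Kappa vs Tau: Tau wins 9–2.
Tau defeats every rival head-to-head and is the Condorcet winner.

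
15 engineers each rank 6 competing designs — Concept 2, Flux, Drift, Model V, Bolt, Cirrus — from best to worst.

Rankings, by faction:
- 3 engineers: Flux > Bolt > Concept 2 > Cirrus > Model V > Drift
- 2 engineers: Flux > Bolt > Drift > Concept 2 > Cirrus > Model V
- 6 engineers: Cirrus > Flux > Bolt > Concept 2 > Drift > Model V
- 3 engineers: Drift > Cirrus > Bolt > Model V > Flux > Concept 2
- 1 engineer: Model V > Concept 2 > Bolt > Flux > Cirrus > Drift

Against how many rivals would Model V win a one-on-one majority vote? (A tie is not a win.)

0

Model V against each rival (15 engineers):
Model V vs Concept 2: Concept 2, 11–4.
Model V vs Flux: Model V preferred on 3+1 = 4 ballots; Flux wins 11–4.
Model V vs Drift: Drift, 11–4.
Model V vs Bolt: Bolt wins 14–1.
Model V vs Cirrus: Cirrus wins 14–1.
Model V beats no one; loses to Concept 2, Flux, Drift, Bolt, Cirrus — 0 pairwise wins.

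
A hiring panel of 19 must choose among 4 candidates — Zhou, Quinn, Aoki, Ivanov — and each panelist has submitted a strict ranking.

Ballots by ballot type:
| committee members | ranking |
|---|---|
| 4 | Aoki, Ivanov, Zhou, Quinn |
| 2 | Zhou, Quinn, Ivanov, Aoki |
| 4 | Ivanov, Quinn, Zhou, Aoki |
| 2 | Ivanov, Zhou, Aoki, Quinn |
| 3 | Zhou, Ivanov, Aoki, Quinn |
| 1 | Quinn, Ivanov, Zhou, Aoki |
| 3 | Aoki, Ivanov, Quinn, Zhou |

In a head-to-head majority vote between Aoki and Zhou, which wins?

Zhou

Ballots ranking Aoki above Zhou: 4 + 3 = 7.
Ballots ranking Zhou above Aoki: 19 − 7 = 12.
Zhou wins the head-to-head 12–7.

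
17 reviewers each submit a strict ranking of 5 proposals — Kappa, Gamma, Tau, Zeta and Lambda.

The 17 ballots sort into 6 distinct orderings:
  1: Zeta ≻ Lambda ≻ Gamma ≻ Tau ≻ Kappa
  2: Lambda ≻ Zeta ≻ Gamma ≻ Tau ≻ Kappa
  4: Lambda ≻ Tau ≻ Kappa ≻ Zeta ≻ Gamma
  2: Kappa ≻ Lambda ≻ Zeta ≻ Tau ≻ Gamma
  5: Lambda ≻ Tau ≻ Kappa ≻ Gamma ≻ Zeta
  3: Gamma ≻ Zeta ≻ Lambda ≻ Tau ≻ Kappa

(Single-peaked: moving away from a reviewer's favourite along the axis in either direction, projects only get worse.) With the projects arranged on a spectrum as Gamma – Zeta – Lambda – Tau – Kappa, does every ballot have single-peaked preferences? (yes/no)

Axis positions: Gamma=1, Zeta=2, Lambda=3, Tau=4, Kappa=5.
Cluster 1 (peak Zeta at position 2): ranking walks positions 2-3-1-4-5, expanding outward from the peak — single-peaked.
Cluster 2 (peak Lambda at position 3): ranking walks positions 3-2-1-4-5, expanding outward from the peak — single-peaked.
Cluster 3 (peak Lambda at position 3): ranking walks positions 3-4-5-2-1, expanding outward from the peak — single-peaked.
Cluster 4: ranking walks positions 5-3-2-4-1; Lambda is ranked above Tau even though Tau lies between Lambda and the peak Kappa on the axis — preferences dip and rise again. Not single-peaked.
Cluster 5: ranking walks positions 3-4-5-1-2; Gamma is ranked above Zeta even though Zeta lies between Gamma and the peak Lambda on the axis — preferences dip and rise again. Not single-peaked.
Cluster 6 (peak Gamma at position 1): ranking walks positions 1-2-3-4-5, expanding outward from the peak — single-peaked.
Cluster 4 violates single-peakedness, so the profile is not single-peaked on this axis.

no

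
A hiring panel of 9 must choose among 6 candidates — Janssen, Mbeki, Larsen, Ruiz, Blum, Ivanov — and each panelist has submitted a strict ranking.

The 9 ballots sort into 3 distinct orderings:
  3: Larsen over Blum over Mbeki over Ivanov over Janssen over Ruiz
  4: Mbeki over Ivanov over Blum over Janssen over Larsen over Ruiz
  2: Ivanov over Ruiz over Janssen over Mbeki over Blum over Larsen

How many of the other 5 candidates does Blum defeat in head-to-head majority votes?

3

Blum against each rival (9 committee members):
Blum–Janssen: Blum 7–2.
Blum vs Mbeki: 3 to 6, Mbeki.
Blum–Larsen: Blum 6–3.
Blum vs Ruiz: Blum is ranked higher on 3+4 = 7 ballots, Ruiz on 2. Blum wins 7–2.
Blum vs Ivanov: Blum preferred on 3 ballots; Ivanov wins 6–3.
Blum beats Janssen, Larsen, Ruiz; loses to Mbeki, Ivanov — 3 pairwise wins.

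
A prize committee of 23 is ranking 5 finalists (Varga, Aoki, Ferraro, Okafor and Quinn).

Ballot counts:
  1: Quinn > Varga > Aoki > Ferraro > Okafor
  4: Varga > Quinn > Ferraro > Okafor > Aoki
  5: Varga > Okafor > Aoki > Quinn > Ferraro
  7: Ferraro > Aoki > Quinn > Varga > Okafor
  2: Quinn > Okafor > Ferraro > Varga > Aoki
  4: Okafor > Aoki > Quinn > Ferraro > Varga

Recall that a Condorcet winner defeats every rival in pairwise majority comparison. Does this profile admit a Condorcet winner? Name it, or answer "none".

none

Check each pair by majority over 23 ballots:
Varga vs Aoki: 1+4+5+2 = 12 for Varga, 11 for Aoki — Varga by 12–11.
Varga vs Ferraro: 10 to 13, Ferraro.
Varga vs Okafor: Varga preferred on 1+4+5+7 = 17 ballots; Varga wins 17–6.
Varga vs Quinn: Varga is ranked higher on 4+5 = 9 ballots, Quinn on 14. Quinn wins 14–9.
Aoki vs Ferraro: 1+5+4 = 10 for Aoki, 13 for Ferraro — Ferraro by 13–10.
Aoki vs Okafor: 1+7 = 8 for Aoki, 15 for Okafor — Okafor by 15–8.
Aoki vs Quinn: Aoki preferred on 5+7+4 = 16 ballots; Aoki wins 16–7.
Ferraro vs Okafor: 1+4+7 = 12 for Ferraro, 11 for Okafor — Ferraro by 12–11.
Ferraro vs Quinn: Ferraro is ranked higher on 7 ballots, Quinn on 16. Quinn wins 16–7.
Okafor vs Quinn: 9 to 14, Quinn.
No nominee is unbeaten: Varga loses to Ferraro; Aoki loses to Varga; Ferraro loses to Quinn; Okafor loses to Varga; Quinn loses to Aoki. In particular Varga → Aoki → Quinn → Varga is a majority cycle — no Condorcet winner exists.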